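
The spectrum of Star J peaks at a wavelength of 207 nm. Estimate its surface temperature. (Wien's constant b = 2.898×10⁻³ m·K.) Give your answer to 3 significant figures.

1.40×10^4 K

T = b/λ_max = 2.898×10⁻³ / (207×10⁻⁹) = 1.400×10^4 K.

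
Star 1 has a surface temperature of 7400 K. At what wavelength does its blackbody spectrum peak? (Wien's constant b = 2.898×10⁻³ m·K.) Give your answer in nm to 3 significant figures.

λ_max = b/T = 2.898×10⁻³ / 7400 = 3.92×10^-7 m = 391.6 nm.

392 nm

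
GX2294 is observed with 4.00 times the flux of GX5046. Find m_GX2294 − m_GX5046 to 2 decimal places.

-1.51

m_GX2294 − m_GX5046 = −2.5 log₁₀(F_GX2294/F_GX5046) = −2.5 log₁₀(4.00) = −2.5 × (0.602) = -1.505.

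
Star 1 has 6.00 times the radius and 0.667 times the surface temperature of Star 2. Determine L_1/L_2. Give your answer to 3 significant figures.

From the Stefan–Boltzmann law, L ∝ R²T⁴, so
L_1/L_2 = (R_1/R_2)² (T_1/T_2)⁴ = (6.00)² × (0.667)⁴ = 36.00 × 0.1979 = 7.125.

7.13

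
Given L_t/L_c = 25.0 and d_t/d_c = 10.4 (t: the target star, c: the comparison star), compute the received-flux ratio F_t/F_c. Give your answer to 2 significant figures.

0.23

F = L/(4πd²), so F_t/F_c = (L_t/L_c) / (d_t/d_c)²
= 25.0 / (10.4)² = 25.0 / 108.2 = 0.2311.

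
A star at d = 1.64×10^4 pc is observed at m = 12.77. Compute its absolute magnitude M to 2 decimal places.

-3.30

M = m − 5 log₁₀(d/10 pc) = 12.77 − 5 log₁₀(1.64×10^4/10)
  = 12.77 − 5 × 3.215 = 12.77 − 16.07 = -3.30.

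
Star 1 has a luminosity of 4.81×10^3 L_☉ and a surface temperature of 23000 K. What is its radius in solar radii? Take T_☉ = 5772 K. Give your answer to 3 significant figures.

R/R_☉ = √(L/L_☉) / (T/T_☉)² = √(4.81×10^3) / (3.985)²
       = 69.35 / 15.88 = 4.368.

4.37 solar radii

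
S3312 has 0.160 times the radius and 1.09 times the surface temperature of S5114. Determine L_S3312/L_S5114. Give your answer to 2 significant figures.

0.036

From the Stefan–Boltzmann law, L ∝ R²T⁴, so
L_S3312/L_S5114 = (R_S3312/R_S5114)² (T_S3312/T_S5114)⁴ = (0.160)² × (1.09)⁴ = 0.02560 × 1.412 = 0.03614.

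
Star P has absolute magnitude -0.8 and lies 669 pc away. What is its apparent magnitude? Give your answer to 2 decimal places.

8.33

m = M + 5 log₁₀(d/10 pc) = -0.8 + 5 log₁₀(669/10)
  = -0.8 + 5 × 1.825 = -0.8 + 9.13 = 8.33.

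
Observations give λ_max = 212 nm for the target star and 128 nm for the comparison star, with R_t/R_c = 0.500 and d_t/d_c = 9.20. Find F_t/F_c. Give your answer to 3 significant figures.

3.93×10^-4

Wien's law: T_t/T_c = λ_c/λ_t = 128/212 = 0.6038.
L_t/L_c = (R_t/R_c)²(T_t/T_c)⁴ = (0.500)²(0.6038)⁴ = 0.03322.
F_t/F_c = (L_t/L_c)/(d_t/d_c)² = 0.03322/(9.20)² = 3.925×10^-4.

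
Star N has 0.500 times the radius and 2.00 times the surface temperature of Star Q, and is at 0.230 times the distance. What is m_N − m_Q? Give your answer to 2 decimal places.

L_N/L_Q = (0.500)²(2.00)⁴ = 4.000.
F_N/F_Q = (L_N/L_Q)/(d_N/d_Q)² = 4.000/0.05290 = 75.61.
m_N − m_Q = −2.5 log₁₀(75.61) = -4.70.

-4.70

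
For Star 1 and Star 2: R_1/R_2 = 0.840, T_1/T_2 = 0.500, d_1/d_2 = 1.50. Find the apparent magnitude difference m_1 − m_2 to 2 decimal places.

L_1/L_2 = (0.840)²(0.500)⁴ = 0.04410.
F_1/F_2 = (L_1/L_2)/(d_1/d_2)² = 0.04410/2.250 = 0.01960.
m_1 − m_2 = −2.5 log₁₀(0.01960) = 4.27.

4.27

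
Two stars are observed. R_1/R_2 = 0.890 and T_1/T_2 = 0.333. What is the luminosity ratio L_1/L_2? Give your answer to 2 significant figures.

0.0097

From the Stefan–Boltzmann law, L ∝ R²T⁴, so
L_1/L_2 = (R_1/R_2)² (T_1/T_2)⁴ = (0.890)² × (0.333)⁴ = 0.7921 × 0.01230 = 0.009740.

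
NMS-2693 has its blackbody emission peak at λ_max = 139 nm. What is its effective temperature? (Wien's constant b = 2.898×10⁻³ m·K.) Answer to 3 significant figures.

T = b/λ_max = 2.898×10⁻³ / (139×10⁻⁹) = 2.085×10^4 K.

2.08×10^4 K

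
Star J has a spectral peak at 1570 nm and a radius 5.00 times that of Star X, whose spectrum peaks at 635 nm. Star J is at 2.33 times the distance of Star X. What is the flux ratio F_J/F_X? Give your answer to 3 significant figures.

Wien's law: T_J/T_X = λ_X/λ_J = 635/1570 = 0.4045.
L_J/L_X = (R_J/R_X)²(T_J/T_X)⁴ = (5.00)²(0.4045)⁴ = 0.6690.
F_J/F_X = (L_J/L_X)/(d_J/d_X)² = 0.6690/(2.33)² = 0.1232.

0.123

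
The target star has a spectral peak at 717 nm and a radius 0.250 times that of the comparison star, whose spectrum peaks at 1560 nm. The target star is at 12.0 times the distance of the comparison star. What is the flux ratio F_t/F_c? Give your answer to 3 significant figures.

Wien's law: T_t/T_c = λ_c/λ_t = 1560/717 = 2.176.
L_t/L_c = (R_t/R_c)²(T_t/T_c)⁴ = (0.250)²(2.176)⁴ = 1.401.
F_t/F_c = (L_t/L_c)/(d_t/d_c)² = 1.401/(12.0)² = 0.009726.

0.00973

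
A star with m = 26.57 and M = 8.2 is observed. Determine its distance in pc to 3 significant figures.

4.72×10^4 pc

m − M = 5 log₁₀(d/10 pc)
26.57 − (8.2) = 18.37 = 5 log₁₀(d/10)
d = 10 × 10^(18.37/5) = 10 × 10^3.674 = 4.721×10^4 pc.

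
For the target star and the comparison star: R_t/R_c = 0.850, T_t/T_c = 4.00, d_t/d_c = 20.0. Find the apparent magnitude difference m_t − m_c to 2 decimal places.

0.84

L_t/L_c = (0.850)²(4.00)⁴ = 185.0.
F_t/F_c = (L_t/L_c)/(d_t/d_c)² = 185.0/400.0 = 0.4624.
m_t − m_c = −2.5 log₁₀(0.4624) = 0.84.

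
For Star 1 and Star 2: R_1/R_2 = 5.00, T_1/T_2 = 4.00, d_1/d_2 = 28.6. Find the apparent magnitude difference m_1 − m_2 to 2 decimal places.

-2.23

L_1/L_2 = (5.00)²(4.00)⁴ = 6400.
F_1/F_2 = (L_1/L_2)/(d_1/d_2)² = 6400/818.0 = 7.824.
m_1 − m_2 = −2.5 log₁₀(7.824) = -2.23.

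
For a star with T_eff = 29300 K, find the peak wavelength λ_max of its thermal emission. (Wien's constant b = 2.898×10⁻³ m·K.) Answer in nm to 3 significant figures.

λ_max = b/T = 2.898×10⁻³ / 29300 = 9.89×10^-8 m = 98.91 nm.

98.9 nm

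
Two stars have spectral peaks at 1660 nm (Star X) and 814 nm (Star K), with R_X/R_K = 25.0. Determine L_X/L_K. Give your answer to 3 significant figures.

Wien's law gives T ∝ 1/λ_max, so T_X/T_K = λ_K/λ_X = 814/1660 = 0.4904.
Then L ∝ R²T⁴ gives L_X/L_K = (25.0)² × (0.4904)⁴ = 625.0 × 0.05782 = 36.14.

36.1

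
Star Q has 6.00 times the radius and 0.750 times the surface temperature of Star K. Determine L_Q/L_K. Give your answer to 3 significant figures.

From the Stefan–Boltzmann law, L ∝ R²T⁴, so
L_Q/L_K = (R_Q/R_K)² (T_Q/T_K)⁴ = (6.00)² × (0.750)⁴ = 36.00 × 0.3164 = 11.39.

11.4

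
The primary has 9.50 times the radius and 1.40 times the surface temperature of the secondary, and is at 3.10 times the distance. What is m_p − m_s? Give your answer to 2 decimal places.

-3.89

L_p/L_s = (9.50)²(1.40)⁴ = 346.7.
F_p/F_s = (L_p/L_s)/(d_p/d_s)² = 346.7/9.610 = 36.08.
m_p − m_s = −2.5 log₁₀(36.08) = -3.89.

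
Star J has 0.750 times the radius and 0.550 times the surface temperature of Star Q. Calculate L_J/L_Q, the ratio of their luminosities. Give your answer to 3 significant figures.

From the Stefan–Boltzmann law, L ∝ R²T⁴, so
L_J/L_Q = (R_J/R_Q)² (T_J/T_Q)⁴ = (0.750)² × (0.550)⁴ = 0.5625 × 0.09151 = 0.05147.

0.0515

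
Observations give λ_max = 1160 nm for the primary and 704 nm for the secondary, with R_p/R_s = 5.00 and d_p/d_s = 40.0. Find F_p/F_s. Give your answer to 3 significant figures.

0.00212

Wien's law: T_p/T_s = λ_s/λ_p = 704/1160 = 0.6069.
L_p/L_s = (R_p/R_s)²(T_p/T_s)⁴ = (5.00)²(0.6069)⁴ = 3.392.
F_p/F_s = (L_p/L_s)/(d_p/d_s)² = 3.392/(40.0)² = 0.002120.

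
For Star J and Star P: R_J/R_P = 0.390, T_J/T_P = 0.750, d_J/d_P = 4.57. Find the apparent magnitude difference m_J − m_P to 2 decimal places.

6.59

L_J/L_P = (0.390)²(0.750)⁴ = 0.04813.
F_J/F_P = (L_J/L_P)/(d_J/d_P)² = 0.04813/20.88 = 0.002304.
m_J − m_P = −2.5 log₁₀(0.002304) = 6.59.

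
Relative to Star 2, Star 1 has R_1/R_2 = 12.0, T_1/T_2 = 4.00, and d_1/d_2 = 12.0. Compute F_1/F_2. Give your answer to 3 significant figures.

L_1/L_2 = (R_1/R_2)²(T_1/T_2)⁴ = (12.0)² × (4.00)⁴ = 3.686×10^4.
F_1/F_2 = (L_1/L_2)/(d_1/d_2)² = 3.686×10^4 / (12.0)² = 256.0.

256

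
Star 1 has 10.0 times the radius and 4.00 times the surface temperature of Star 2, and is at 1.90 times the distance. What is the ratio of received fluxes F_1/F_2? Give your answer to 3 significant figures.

7.09×10^3

L_1/L_2 = (R_1/R_2)²(T_1/T_2)⁴ = (10.0)² × (4.00)⁴ = 2.560×10^4.
F_1/F_2 = (L_1/L_2)/(d_1/d_2)² = 2.560×10^4 / (1.90)² = 7091.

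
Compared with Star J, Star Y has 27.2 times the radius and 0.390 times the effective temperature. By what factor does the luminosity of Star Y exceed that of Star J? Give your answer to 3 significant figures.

17.1

From the Stefan–Boltzmann law, L ∝ R²T⁴, so
L_Y/L_J = (R_Y/R_J)² (T_Y/T_J)⁴ = (27.2)² × (0.390)⁴ = 739.8 × 0.02313 = 17.12.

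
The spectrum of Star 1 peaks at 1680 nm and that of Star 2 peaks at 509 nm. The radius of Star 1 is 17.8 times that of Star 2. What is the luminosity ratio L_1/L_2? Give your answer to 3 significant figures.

2.67

Wien's law gives T ∝ 1/λ_max, so T_1/T_2 = λ_2/λ_1 = 509/1680 = 0.3030.
Then L ∝ R²T⁴ gives L_1/L_2 = (17.8)² × (0.3030)⁴ = 316.8 × 0.008426 = 2.670.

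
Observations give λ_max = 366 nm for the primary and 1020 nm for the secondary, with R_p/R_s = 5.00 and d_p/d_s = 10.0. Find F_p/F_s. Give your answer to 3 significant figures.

Wien's law: T_p/T_s = λ_s/λ_p = 1020/366 = 2.787.
L_p/L_s = (R_p/R_s)²(T_p/T_s)⁴ = (5.00)²(2.787)⁴ = 1508.
F_p/F_s = (L_p/L_s)/(d_p/d_s)² = 1508/(10.0)² = 15.08.

15.1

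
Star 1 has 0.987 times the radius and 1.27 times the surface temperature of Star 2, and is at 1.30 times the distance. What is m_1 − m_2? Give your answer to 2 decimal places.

L_1/L_2 = (0.987)²(1.27)⁴ = 2.534.
F_1/F_2 = (L_1/L_2)/(d_1/d_2)² = 2.534/1.690 = 1.500.
m_1 − m_2 = −2.5 log₁₀(1.500) = -0.44.

-0.44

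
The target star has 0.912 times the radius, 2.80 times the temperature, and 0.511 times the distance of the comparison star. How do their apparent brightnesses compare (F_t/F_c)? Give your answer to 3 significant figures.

196

L_t/L_c = (R_t/R_c)²(T_t/T_c)⁴ = (0.912)² × (2.80)⁴ = 51.12.
F_t/F_c = (L_t/L_c)/(d_t/d_c)² = 51.12 / (0.511)² = 195.8.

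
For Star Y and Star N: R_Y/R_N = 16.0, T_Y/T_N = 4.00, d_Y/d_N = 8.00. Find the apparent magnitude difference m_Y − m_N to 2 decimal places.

L_Y/L_N = (16.0)²(4.00)⁴ = 6.554×10^4.
F_Y/F_N = (L_Y/L_N)/(d_Y/d_N)² = 6.554×10^4/64.00 = 1024.
m_Y − m_N = −2.5 log₁₀(1024) = -7.53.

-7.53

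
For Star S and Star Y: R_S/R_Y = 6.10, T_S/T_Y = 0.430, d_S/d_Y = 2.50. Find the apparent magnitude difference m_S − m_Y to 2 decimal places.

L_S/L_Y = (6.10)²(0.430)⁴ = 1.272.
F_S/F_Y = (L_S/L_Y)/(d_S/d_Y)² = 1.272/6.250 = 0.2035.
m_S − m_Y = −2.5 log₁₀(0.2035) = 1.73.

1.73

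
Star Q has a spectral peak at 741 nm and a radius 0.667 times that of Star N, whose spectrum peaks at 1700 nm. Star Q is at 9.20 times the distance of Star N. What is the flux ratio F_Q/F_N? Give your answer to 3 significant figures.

Wien's law: T_Q/T_N = λ_N/λ_Q = 1700/741 = 2.294.
L_Q/L_N = (R_Q/R_N)²(T_Q/T_N)⁴ = (0.667)²(2.294)⁴ = 12.32.
F_Q/F_N = (L_Q/L_N)/(d_Q/d_N)² = 12.32/(9.20)² = 0.1456.

0.146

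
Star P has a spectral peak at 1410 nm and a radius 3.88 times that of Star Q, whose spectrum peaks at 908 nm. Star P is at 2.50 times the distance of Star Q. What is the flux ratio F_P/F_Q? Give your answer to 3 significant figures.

Wien's law: T_P/T_Q = λ_Q/λ_P = 908/1410 = 0.6440.
L_P/L_Q = (R_P/R_Q)²(T_P/T_Q)⁴ = (3.88)²(0.6440)⁴ = 2.589.
F_P/F_Q = (L_P/L_Q)/(d_P/d_Q)² = 2.589/(2.50)² = 0.4142.

0.414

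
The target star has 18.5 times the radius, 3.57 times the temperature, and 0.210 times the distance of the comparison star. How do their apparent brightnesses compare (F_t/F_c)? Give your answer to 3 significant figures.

L_t/L_c = (R_t/R_c)²(T_t/T_c)⁴ = (18.5)² × (3.57)⁴ = 5.559×10^4.
F_t/F_c = (L_t/L_c)/(d_t/d_c)² = 5.559×10^4 / (0.210)² = 1.261×10^6.

1.26×10^6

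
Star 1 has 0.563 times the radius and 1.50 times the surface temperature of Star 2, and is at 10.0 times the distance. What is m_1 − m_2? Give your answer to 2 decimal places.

L_1/L_2 = (0.563)²(1.50)⁴ = 1.605.
F_1/F_2 = (L_1/L_2)/(d_1/d_2)² = 1.605/100.0 = 0.01605.
m_1 − m_2 = −2.5 log₁₀(0.01605) = 4.49.

4.49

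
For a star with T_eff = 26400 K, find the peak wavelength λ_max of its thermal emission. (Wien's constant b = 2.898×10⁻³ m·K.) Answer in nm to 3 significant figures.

λ_max = b/T = 2.898×10⁻³ / 26400 = 1.10×10^-7 m = 109.8 nm.

110 nm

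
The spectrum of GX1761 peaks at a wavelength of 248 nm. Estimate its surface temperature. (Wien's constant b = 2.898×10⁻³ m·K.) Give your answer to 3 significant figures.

1.17×10^4 K

T = b/λ_max = 2.898×10⁻³ / (248×10⁻⁹) = 1.169×10^4 K.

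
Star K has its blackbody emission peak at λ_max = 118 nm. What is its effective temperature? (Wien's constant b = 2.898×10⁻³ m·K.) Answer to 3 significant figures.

T = b/λ_max = 2.898×10⁻³ / (118×10⁻⁹) = 2.456×10^4 K.

2.46×10^4 K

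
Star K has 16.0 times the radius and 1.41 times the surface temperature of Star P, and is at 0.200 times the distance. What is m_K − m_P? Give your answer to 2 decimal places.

-11.01

L_K/L_P = (16.0)²(1.41)⁴ = 1012.
F_K/F_P = (L_K/L_P)/(d_K/d_P)² = 1012/0.04000 = 2.530×10^4.
m_K − m_P = −2.5 log₁₀(2.530×10^4) = -11.01.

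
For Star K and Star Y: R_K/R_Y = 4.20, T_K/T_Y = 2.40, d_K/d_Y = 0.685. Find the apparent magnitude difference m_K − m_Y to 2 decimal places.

L_K/L_Y = (4.20)²(2.40)⁴ = 585.3.
F_K/F_Y = (L_K/L_Y)/(d_K/d_Y)² = 585.3/0.4692 = 1247.
m_K − m_Y = −2.5 log₁₀(1247) = -7.74.

-7.74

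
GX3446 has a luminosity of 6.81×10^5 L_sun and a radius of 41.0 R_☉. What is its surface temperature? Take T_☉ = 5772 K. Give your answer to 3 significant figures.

2.59×10^4 K

T/T_☉ = (L/L_☉)^(1/4) / (R/R_☉)^(1/2)
T = 5772 × (6.81×10^5)^(1/4) / √(41.0) = 5772 × 28.73 / 6.403 = 2.590×10^4 K.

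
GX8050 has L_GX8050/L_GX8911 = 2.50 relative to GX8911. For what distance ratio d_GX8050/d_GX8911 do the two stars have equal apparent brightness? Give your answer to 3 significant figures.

1.58

Equal flux requires L_GX8050/d_GX8050² = L_GX8911/d_GX8911², so d_GX8050/d_GX8911 = √(L_GX8050/L_GX8911)
= √(2.50) = 1.581.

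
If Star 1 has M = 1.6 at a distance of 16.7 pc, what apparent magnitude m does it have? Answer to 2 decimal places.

2.71

m = M + 5 log₁₀(d/10 pc) = 1.6 + 5 log₁₀(16.7/10)
  = 1.6 + 5 × 0.223 = 1.6 + 1.11 = 2.71.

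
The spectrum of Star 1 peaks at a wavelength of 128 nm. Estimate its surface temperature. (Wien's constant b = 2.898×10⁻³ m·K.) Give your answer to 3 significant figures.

2.26×10^4 K

T = b/λ_max = 2.898×10⁻³ / (128×10⁻⁹) = 2.264×10^4 K.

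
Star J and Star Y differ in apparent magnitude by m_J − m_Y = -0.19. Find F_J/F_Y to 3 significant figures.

1.19

F_J/F_Y = 10^(−(m_J − m_Y)/2.5) = 10^(0.19/2.5) = 10^0.076 = 1.191.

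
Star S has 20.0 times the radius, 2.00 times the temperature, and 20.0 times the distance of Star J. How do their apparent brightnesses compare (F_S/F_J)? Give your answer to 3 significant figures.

16.0

L_S/L_J = (R_S/R_J)²(T_S/T_J)⁴ = (20.0)² × (2.00)⁴ = 6400.
F_S/F_J = (L_S/L_J)/(d_S/d_J)² = 6400 / (20.0)² = 16.00.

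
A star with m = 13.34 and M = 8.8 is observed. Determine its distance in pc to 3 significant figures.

m − M = 5 log₁₀(d/10 pc)
13.34 − (8.8) = 4.54 = 5 log₁₀(d/10)
d = 10 × 10^(4.54/5) = 10 × 10^0.908 = 80.91 pc.

80.9 pc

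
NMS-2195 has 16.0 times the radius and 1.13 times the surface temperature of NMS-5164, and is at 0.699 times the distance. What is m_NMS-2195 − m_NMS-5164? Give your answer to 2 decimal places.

-7.33

L_NMS-2195/L_NMS-5164 = (16.0)²(1.13)⁴ = 417.4.
F_NMS-2195/F_NMS-5164 = (L_NMS-2195/L_NMS-5164)/(d_NMS-2195/d_NMS-5164)² = 417.4/0.4886 = 854.3.
m_NMS-2195 − m_NMS-5164 = −2.5 log₁₀(854.3) = -7.33.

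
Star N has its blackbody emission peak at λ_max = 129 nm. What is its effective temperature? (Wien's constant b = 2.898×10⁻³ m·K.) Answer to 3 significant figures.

2.25×10^4 K

T = b/λ_max = 2.898×10⁻³ / (129×10⁻⁹) = 2.247×10^4 K.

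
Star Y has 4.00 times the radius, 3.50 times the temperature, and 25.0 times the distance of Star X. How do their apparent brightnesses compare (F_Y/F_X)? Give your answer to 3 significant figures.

3.84

L_Y/L_X = (R_Y/R_X)²(T_Y/T_X)⁴ = (4.00)² × (3.50)⁴ = 2401.
F_Y/F_X = (L_Y/L_X)/(d_Y/d_X)² = 2401 / (25.0)² = 3.842.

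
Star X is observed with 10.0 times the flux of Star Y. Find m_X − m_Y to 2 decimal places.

-2.50

m_X − m_Y = −2.5 log₁₀(F_X/F_Y) = −2.5 log₁₀(10.0) = −2.5 × (1.000) = -2.500.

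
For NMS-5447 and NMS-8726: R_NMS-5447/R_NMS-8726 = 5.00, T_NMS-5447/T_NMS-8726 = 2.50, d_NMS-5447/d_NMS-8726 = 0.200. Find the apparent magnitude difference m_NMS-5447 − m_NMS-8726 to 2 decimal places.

L_NMS-5447/L_NMS-8726 = (5.00)²(2.50)⁴ = 976.6.
F_NMS-5447/F_NMS-8726 = (L_NMS-5447/L_NMS-8726)/(d_NMS-5447/d_NMS-8726)² = 976.6/0.04000 = 2.441×10^4.
m_NMS-5447 − m_NMS-8726 = −2.5 log₁₀(2.441×10^4) = -10.97.

-10.97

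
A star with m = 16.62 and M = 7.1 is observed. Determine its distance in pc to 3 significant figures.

m − M = 5 log₁₀(d/10 pc)
16.62 − (7.1) = 9.52 = 5 log₁₀(d/10)
d = 10 × 10^(9.52/5) = 10 × 10^1.904 = 801.7 pc.

802 pc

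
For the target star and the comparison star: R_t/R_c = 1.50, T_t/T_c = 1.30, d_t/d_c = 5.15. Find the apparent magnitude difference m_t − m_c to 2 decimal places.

L_t/L_c = (1.50)²(1.30)⁴ = 6.426.
F_t/F_c = (L_t/L_c)/(d_t/d_c)² = 6.426/26.52 = 0.2423.
m_t − m_c = −2.5 log₁₀(0.2423) = 1.54.

1.54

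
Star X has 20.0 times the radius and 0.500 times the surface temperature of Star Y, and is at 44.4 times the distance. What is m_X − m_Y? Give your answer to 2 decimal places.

L_X/L_Y = (20.0)²(0.500)⁴ = 25.00.
F_X/F_Y = (L_X/L_Y)/(d_X/d_Y)² = 25.00/1971 = 0.01268.
m_X − m_Y = −2.5 log₁₀(0.01268) = 4.74.

4.74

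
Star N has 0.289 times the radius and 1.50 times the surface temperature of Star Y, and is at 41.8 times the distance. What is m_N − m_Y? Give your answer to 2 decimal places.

9.04

L_N/L_Y = (0.289)²(1.50)⁴ = 0.4228.
F_N/F_Y = (L_N/L_Y)/(d_N/d_Y)² = 0.4228/1747 = 2.420×10^-4.
m_N − m_Y = −2.5 log₁₀(2.420×10^-4) = 9.04.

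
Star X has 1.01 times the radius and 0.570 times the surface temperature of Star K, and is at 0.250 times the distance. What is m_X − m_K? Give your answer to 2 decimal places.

-0.59

L_X/L_K = (1.01)²(0.570)⁴ = 0.1077.
F_X/F_K = (L_X/L_K)/(d_X/d_K)² = 0.1077/0.06250 = 1.723.
m_X − m_K = −2.5 log₁₀(1.723) = -0.59.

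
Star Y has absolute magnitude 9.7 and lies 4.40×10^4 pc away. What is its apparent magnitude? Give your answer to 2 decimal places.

27.92

m = M + 5 log₁₀(d/10 pc) = 9.7 + 5 log₁₀(4.40×10^4/10)
  = 9.7 + 5 × 3.643 = 9.7 + 18.22 = 27.92.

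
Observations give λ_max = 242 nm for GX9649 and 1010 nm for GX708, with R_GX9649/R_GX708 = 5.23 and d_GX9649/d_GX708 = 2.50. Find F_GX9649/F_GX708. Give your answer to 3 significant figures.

Wien's law: T_GX9649/T_GX708 = λ_GX708/λ_GX9649 = 1010/242 = 4.174.
L_GX9649/L_GX708 = (R_GX9649/R_GX708)²(T_GX9649/T_GX708)⁴ = (5.23)²(4.174)⁴ = 8299.
F_GX9649/F_GX708 = (L_GX9649/L_GX708)/(d_GX9649/d_GX708)² = 8299/(2.50)² = 1328.

1.33×10^3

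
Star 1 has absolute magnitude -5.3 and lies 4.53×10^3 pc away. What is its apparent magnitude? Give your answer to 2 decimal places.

7.98

m = M + 5 log₁₀(d/10 pc) = -5.3 + 5 log₁₀(4.53×10^3/10)
  = -5.3 + 5 × 2.656 = -5.3 + 13.28 = 7.98.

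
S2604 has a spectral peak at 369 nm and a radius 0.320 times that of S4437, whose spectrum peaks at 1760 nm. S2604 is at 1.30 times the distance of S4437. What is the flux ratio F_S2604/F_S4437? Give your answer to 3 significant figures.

Wien's law: T_S2604/T_S4437 = λ_S4437/λ_S2604 = 1760/369 = 4.770.
L_S2604/L_S4437 = (R_S2604/R_S4437)²(T_S2604/T_S4437)⁴ = (0.320)²(4.770)⁴ = 53.00.
F_S2604/F_S4437 = (L_S2604/L_S4437)/(d_S2604/d_S4437)² = 53.00/(1.30)² = 31.36.

31.4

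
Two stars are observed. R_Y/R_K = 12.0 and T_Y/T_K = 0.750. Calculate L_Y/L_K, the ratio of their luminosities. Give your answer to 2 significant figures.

46

From the Stefan–Boltzmann law, L ∝ R²T⁴, so
L_Y/L_K = (R_Y/R_K)² (T_Y/T_K)⁴ = (12.0)² × (0.750)⁴ = 144.0 × 0.3164 = 45.56.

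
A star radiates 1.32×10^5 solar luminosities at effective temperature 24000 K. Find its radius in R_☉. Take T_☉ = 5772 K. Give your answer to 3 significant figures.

21.0 R_☉

R/R_☉ = √(L/L_☉) / (T/T_☉)² = √(1.32×10^5) / (4.158)²
       = 363.3 / 17.29 = 21.01.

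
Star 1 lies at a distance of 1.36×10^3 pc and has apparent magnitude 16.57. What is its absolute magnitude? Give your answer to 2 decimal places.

5.90

M = m − 5 log₁₀(d/10 pc) = 16.57 − 5 log₁₀(1.36×10^3/10)
  = 16.57 − 5 × 2.134 = 16.57 − 10.67 = 5.90.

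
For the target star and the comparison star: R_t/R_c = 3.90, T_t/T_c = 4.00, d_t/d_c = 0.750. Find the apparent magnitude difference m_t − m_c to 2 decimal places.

-9.60

L_t/L_c = (3.90)²(4.00)⁴ = 3894.
F_t/F_c = (L_t/L_c)/(d_t/d_c)² = 3894/0.5625 = 6922.
m_t − m_c = −2.5 log₁₀(6922) = -9.60.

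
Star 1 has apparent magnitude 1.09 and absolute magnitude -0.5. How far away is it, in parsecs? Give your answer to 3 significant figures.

m − M = 5 log₁₀(d/10 pc)
1.09 − (-0.5) = 1.59 = 5 log₁₀(d/10)
d = 10 × 10^(1.59/5) = 10 × 10^0.318 = 20.80 pc.

20.8 pc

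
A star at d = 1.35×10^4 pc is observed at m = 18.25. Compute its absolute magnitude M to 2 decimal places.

M = m − 5 log₁₀(d/10 pc) = 18.25 − 5 log₁₀(1.35×10^4/10)
  = 18.25 − 5 × 3.130 = 18.25 − 15.65 = 2.60.

2.60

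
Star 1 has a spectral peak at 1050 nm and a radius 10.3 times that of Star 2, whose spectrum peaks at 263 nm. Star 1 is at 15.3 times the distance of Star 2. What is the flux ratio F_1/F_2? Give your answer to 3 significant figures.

Wien's law: T_1/T_2 = λ_2/λ_1 = 263/1050 = 0.2505.
L_1/L_2 = (R_1/R_2)²(T_1/T_2)⁴ = (10.3)²(0.2505)⁴ = 0.4176.
F_1/F_2 = (L_1/L_2)/(d_1/d_2)² = 0.4176/(15.3)² = 0.001784.

0.00178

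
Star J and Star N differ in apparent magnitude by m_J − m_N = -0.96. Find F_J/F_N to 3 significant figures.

2.42

F_J/F_N = 10^(−(m_J − m_N)/2.5) = 10^(0.96/2.5) = 10^0.384 = 2.421.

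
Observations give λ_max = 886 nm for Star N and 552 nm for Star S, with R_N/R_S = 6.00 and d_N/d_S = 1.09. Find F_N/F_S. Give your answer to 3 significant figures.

Wien's law: T_N/T_S = λ_S/λ_N = 552/886 = 0.6230.
L_N/L_S = (R_N/R_S)²(T_N/T_S)⁴ = (6.00)²(0.6230)⁴ = 5.424.
F_N/F_S = (L_N/L_S)/(d_N/d_S)² = 5.424/(1.09)² = 4.565.

4.57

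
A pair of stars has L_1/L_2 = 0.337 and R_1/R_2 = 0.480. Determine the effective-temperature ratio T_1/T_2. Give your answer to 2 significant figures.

L ∝ R²T⁴ gives T ∝ (L/R²)^(1/4), so
T_1/T_2 = (0.337 / 0.480²)^(1/4) = (1.463)^(1/4) = 1.100.

1.1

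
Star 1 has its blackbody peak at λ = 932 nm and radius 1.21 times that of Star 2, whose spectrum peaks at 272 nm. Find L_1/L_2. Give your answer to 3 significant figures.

Wien's law gives T ∝ 1/λ_max, so T_1/T_2 = λ_2/λ_1 = 272/932 = 0.2918.
Then L ∝ R²T⁴ gives L_1/L_2 = (1.21)² × (0.2918)⁴ = 1.464 × 0.007255 = 0.01062.

0.0106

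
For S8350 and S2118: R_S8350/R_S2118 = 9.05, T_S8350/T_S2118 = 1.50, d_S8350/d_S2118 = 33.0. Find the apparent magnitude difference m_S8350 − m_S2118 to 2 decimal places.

L_S8350/L_S2118 = (9.05)²(1.50)⁴ = 414.6.
F_S8350/F_S2118 = (L_S8350/L_S2118)/(d_S8350/d_S2118)² = 414.6/1089 = 0.3807.
m_S8350 − m_S2118 = −2.5 log₁₀(0.3807) = 1.05.

1.05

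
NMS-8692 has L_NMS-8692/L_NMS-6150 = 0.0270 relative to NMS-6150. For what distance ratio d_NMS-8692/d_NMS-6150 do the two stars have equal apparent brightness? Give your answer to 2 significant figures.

0.16

Equal flux requires L_NMS-8692/d_NMS-8692² = L_NMS-6150/d_NMS-6150², so d_NMS-8692/d_NMS-6150 = √(L_NMS-8692/L_NMS-6150)
= √(0.0270) = 0.1643.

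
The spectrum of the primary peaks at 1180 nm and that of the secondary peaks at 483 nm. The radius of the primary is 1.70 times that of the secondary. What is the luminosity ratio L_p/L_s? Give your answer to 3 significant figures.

Wien's law gives T ∝ 1/λ_max, so T_p/T_s = λ_s/λ_p = 483/1180 = 0.4093.
Then L ∝ R²T⁴ gives L_p/L_s = (1.70)² × (0.4093)⁴ = 2.890 × 0.02807 = 0.08113.

0.0811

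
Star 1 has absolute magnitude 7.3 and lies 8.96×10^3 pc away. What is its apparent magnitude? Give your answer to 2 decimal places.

22.06

m = M + 5 log₁₀(d/10 pc) = 7.3 + 5 log₁₀(8.96×10^3/10)
  = 7.3 + 5 × 2.952 = 7.3 + 14.76 = 22.06.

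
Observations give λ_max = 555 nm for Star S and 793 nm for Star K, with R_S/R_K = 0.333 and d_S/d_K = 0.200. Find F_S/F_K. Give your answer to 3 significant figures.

11.6

Wien's law: T_S/T_K = λ_K/λ_S = 793/555 = 1.429.
L_S/L_K = (R_S/R_K)²(T_S/T_K)⁴ = (0.333)²(1.429)⁴ = 0.4622.
F_S/F_K = (L_S/L_K)/(d_S/d_K)² = 0.4622/(0.200)² = 11.55.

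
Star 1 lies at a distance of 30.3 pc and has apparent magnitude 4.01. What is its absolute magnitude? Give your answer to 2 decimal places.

1.60

M = m − 5 log₁₀(d/10 pc) = 4.01 − 5 log₁₀(30.3/10)
  = 4.01 − 5 × 0.481 = 4.01 − 2.41 = 1.60.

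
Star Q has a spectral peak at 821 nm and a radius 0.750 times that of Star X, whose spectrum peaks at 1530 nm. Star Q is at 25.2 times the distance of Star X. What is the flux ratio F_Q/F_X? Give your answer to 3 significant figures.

0.0107

Wien's law: T_Q/T_X = λ_X/λ_Q = 1530/821 = 1.864.
L_Q/L_X = (R_Q/R_X)²(T_Q/T_X)⁴ = (0.750)²(1.864)⁴ = 6.784.
F_Q/F_X = (L_Q/L_X)/(d_Q/d_X)² = 6.784/(25.2)² = 0.01068.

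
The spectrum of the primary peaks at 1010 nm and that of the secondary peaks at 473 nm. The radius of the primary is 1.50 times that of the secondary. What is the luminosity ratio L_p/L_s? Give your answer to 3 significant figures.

Wien's law gives T ∝ 1/λ_max, so T_p/T_s = λ_s/λ_p = 473/1010 = 0.4683.
Then L ∝ R²T⁴ gives L_p/L_s = (1.50)² × (0.4683)⁴ = 2.250 × 0.04810 = 0.1082.

0.108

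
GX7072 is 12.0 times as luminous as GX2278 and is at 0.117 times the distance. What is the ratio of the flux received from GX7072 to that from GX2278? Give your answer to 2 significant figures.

F = L/(4πd²), so F_GX7072/F_GX2278 = (L_GX7072/L_GX2278) / (d_GX7072/d_GX2278)²
= 12.0 / (0.117)² = 12.0 / 0.01369 = 876.6.

8.8×10^2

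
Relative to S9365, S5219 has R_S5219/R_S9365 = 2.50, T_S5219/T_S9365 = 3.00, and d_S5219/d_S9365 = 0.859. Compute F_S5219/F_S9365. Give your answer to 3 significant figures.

L_S5219/L_S9365 = (R_S5219/R_S9365)²(T_S5219/T_S9365)⁴ = (2.50)² × (3.00)⁴ = 506.2.
F_S5219/F_S9365 = (L_S5219/L_S9365)/(d_S5219/d_S9365)² = 506.2 / (0.859)² = 686.1.

686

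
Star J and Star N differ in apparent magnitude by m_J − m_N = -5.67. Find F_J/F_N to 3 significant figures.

185

F_J/F_N = 10^(−(m_J − m_N)/2.5) = 10^(5.67/2.5) = 10^2.268 = 185.4.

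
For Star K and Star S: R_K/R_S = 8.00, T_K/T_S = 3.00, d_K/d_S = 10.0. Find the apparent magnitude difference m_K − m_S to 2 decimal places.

-4.29

L_K/L_S = (8.00)²(3.00)⁴ = 5184.
F_K/F_S = (L_K/L_S)/(d_K/d_S)² = 5184/100.0 = 51.84.
m_K − m_S = −2.5 log₁₀(51.84) = -4.29.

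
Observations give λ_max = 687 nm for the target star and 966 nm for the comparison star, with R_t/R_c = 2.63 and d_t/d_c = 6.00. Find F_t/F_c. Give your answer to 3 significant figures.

Wien's law: T_t/T_c = λ_c/λ_t = 966/687 = 1.406.
L_t/L_c = (R_t/R_c)²(T_t/T_c)⁴ = (2.63)²(1.406)⁴ = 27.04.
F_t/F_c = (L_t/L_c)/(d_t/d_c)² = 27.04/(6.00)² = 0.7511.

0.751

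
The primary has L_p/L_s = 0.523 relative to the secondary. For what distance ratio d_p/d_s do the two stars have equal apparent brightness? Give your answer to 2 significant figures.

Equal flux requires L_p/d_p² = L_s/d_s², so d_p/d_s = √(L_p/L_s)
= √(0.523) = 0.7232.

0.72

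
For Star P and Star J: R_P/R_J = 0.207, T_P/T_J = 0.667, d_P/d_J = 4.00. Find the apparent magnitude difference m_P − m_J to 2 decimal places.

8.19

L_P/L_J = (0.207)²(0.667)⁴ = 0.008481.
F_P/F_J = (L_P/L_J)/(d_P/d_J)² = 0.008481/16.00 = 5.301×10^-4.
m_P − m_J = −2.5 log₁₀(5.301×10^-4) = 8.19.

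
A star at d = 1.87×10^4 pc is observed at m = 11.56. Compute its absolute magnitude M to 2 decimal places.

-4.80

M = m − 5 log₁₀(d/10 pc) = 11.56 − 5 log₁₀(1.87×10^4/10)
  = 11.56 − 5 × 3.272 = 11.56 − 16.36 = -4.80.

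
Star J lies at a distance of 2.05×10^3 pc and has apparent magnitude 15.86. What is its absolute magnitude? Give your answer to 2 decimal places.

4.30

M = m − 5 log₁₀(d/10 pc) = 15.86 − 5 log₁₀(2.05×10^3/10)
  = 15.86 − 5 × 2.312 = 15.86 − 11.56 = 4.30.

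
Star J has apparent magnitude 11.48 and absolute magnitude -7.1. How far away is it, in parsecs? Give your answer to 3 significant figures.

5.20×10^4 pc

m − M = 5 log₁₀(d/10 pc)
11.48 − (-7.1) = 18.58 = 5 log₁₀(d/10)
d = 10 × 10^(18.58/5) = 10 × 10^3.716 = 5.200×10^4 pc.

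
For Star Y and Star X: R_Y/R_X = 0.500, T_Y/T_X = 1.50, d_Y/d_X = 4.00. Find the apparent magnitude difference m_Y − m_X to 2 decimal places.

2.75

L_Y/L_X = (0.500)²(1.50)⁴ = 1.266.
F_Y/F_X = (L_Y/L_X)/(d_Y/d_X)² = 1.266/16.00 = 0.07910.
m_Y − m_X = −2.5 log₁₀(0.07910) = 2.75.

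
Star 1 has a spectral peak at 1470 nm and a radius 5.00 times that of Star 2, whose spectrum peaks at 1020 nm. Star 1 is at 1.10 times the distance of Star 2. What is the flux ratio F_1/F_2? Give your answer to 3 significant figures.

4.79

Wien's law: T_1/T_2 = λ_2/λ_1 = 1020/1470 = 0.6939.
L_1/L_2 = (R_1/R_2)²(T_1/T_2)⁴ = (5.00)²(0.6939)⁴ = 5.795.
F_1/F_2 = (L_1/L_2)/(d_1/d_2)² = 5.795/(1.10)² = 4.789.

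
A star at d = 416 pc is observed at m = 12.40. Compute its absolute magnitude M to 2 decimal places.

M = m − 5 log₁₀(d/10 pc) = 12.40 − 5 log₁₀(416/10)
  = 12.40 − 5 × 1.619 = 12.40 − 8.10 = 4.30.

4.30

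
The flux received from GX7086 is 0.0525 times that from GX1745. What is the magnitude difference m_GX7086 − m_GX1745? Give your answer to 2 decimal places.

3.20

m_GX7086 − m_GX1745 = −2.5 log₁₀(F_GX7086/F_GX1745) = −2.5 log₁₀(0.0525) = −2.5 × (-1.280) = 3.200.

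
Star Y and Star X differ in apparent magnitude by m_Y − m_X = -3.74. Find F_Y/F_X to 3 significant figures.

31.3

F_Y/F_X = 10^(−(m_Y − m_X)/2.5) = 10^(3.74/2.5) = 10^1.496 = 31.33.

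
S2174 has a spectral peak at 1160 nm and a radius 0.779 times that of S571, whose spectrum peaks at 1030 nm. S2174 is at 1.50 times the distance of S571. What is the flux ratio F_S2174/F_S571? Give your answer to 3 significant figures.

0.168

Wien's law: T_S2174/T_S571 = λ_S571/λ_S2174 = 1030/1160 = 0.8879.
L_S2174/L_S571 = (R_S2174/R_S571)²(T_S2174/T_S571)⁴ = (0.779)²(0.8879)⁴ = 0.3772.
F_S2174/F_S571 = (L_S2174/L_S571)/(d_S2174/d_S571)² = 0.3772/(1.50)² = 0.1677.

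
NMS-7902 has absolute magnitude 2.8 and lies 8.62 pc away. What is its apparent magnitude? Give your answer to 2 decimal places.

2.48

m = M + 5 log₁₀(d/10 pc) = 2.8 + 5 log₁₀(8.62/10)
  = 2.8 + 5 × -0.064 = 2.8 + -0.32 = 2.48.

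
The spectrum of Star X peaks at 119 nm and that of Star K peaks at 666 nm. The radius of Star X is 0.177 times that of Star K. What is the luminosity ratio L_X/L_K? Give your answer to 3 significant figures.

30.7

Wien's law gives T ∝ 1/λ_max, so T_X/T_K = λ_K/λ_X = 666/119 = 5.597.
Then L ∝ R²T⁴ gives L_X/L_K = (0.177)² × (5.597)⁴ = 0.03133 × 981.1 = 30.74.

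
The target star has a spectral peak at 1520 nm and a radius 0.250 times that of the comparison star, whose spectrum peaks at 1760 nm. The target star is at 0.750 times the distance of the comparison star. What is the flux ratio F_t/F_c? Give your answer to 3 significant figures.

0.200

Wien's law: T_t/T_c = λ_c/λ_t = 1760/1520 = 1.158.
L_t/L_c = (R_t/R_c)²(T_t/T_c)⁴ = (0.250)²(1.158)⁴ = 0.1123.
F_t/F_c = (L_t/L_c)/(d_t/d_c)² = 0.1123/(0.750)² = 0.1997.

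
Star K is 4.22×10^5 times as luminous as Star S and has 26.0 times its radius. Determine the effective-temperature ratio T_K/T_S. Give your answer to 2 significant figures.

L ∝ R²T⁴ gives T ∝ (L/R²)^(1/4), so
T_K/T_S = (4.22×10^5 / 26.0²)^(1/4) = (624.3)^(1/4) = 4.999.

5.0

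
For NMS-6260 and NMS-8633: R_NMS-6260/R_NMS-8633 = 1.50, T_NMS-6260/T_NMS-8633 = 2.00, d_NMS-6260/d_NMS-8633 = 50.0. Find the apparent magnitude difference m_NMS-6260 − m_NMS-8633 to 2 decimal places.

L_NMS-6260/L_NMS-8633 = (1.50)²(2.00)⁴ = 36.00.
F_NMS-6260/F_NMS-8633 = (L_NMS-6260/L_NMS-8633)/(d_NMS-6260/d_NMS-8633)² = 36.00/2500 = 0.01440.
m_NMS-6260 − m_NMS-8633 = −2.5 log₁₀(0.01440) = 4.60.

4.60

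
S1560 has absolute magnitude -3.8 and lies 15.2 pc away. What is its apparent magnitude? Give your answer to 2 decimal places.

m = M + 5 log₁₀(d/10 pc) = -3.8 + 5 log₁₀(15.2/10)
  = -3.8 + 5 × 0.182 = -3.8 + 0.91 = -2.89.

-2.89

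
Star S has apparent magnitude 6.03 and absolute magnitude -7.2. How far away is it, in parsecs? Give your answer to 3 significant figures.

m − M = 5 log₁₀(d/10 pc)
6.03 − (-7.2) = 13.23 = 5 log₁₀(d/10)
d = 10 × 10^(13.23/5) = 10 × 10^2.646 = 4426 pc.

4.43×10^3 pc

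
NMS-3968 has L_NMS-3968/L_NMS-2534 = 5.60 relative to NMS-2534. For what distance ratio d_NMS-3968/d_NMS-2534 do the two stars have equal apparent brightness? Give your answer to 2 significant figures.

2.4

Equal flux requires L_NMS-3968/d_NMS-3968² = L_NMS-2534/d_NMS-2534², so d_NMS-3968/d_NMS-2534 = √(L_NMS-3968/L_NMS-2534)
= √(5.60) = 2.366.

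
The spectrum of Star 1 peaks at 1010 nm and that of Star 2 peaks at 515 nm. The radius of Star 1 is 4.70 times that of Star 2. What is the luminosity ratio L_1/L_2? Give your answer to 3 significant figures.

Wien's law gives T ∝ 1/λ_max, so T_1/T_2 = λ_2/λ_1 = 515/1010 = 0.5099.
Then L ∝ R²T⁴ gives L_1/L_2 = (4.70)² × (0.5099)⁴ = 22.09 × 0.06760 = 1.493.

1.49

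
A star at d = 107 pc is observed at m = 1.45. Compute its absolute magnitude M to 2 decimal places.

-3.70

M = m − 5 log₁₀(d/10 pc) = 1.45 − 5 log₁₀(107/10)
  = 1.45 − 5 × 1.029 = 1.45 − 5.15 = -3.70.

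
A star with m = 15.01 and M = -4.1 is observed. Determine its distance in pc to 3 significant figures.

m − M = 5 log₁₀(d/10 pc)
15.01 − (-4.1) = 19.11 = 5 log₁₀(d/10)
d = 10 × 10^(19.11/5) = 10 × 10^3.822 = 6.637×10^4 pc.

6.64×10^4 pc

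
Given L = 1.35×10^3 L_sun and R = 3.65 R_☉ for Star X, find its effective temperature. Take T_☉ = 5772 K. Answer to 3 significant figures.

1.83×10^4 K

T/T_☉ = (L/L_☉)^(1/4) / (R/R_☉)^(1/2)
T = 5772 × (1.35×10^3)^(1/4) / √(3.65) = 5772 × 6.062 / 1.910 = 1.831×10^4 K.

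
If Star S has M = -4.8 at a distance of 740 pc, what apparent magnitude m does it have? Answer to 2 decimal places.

4.55

m = M + 5 log₁₀(d/10 pc) = -4.8 + 5 log₁₀(740/10)
  = -4.8 + 5 × 1.869 = -4.8 + 9.35 = 4.55.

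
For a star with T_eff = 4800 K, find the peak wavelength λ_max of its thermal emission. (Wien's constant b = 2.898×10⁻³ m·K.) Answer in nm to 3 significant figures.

604 nm

λ_max = b/T = 2.898×10⁻³ / 4800 = 6.04×10^-7 m = 603.8 nm.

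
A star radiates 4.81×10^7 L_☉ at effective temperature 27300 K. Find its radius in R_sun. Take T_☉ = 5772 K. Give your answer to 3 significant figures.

R/R_☉ = √(L/L_☉) / (T/T_☉)² = √(4.81×10^7) / (4.730)²
       = 6935 / 22.37 = 310.0.

310 R_sun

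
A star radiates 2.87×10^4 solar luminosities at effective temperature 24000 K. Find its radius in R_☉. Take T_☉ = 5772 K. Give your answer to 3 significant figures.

R/R_☉ = √(L/L_☉) / (T/T_☉)² = √(2.87×10^4) / (4.158)²
       = 169.4 / 17.29 = 9.799.

9.80 R_☉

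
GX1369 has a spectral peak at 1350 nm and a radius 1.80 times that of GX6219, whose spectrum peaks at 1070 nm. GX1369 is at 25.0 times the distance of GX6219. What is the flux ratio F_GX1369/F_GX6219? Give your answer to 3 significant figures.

Wien's law: T_GX1369/T_GX6219 = λ_GX6219/λ_GX1369 = 1070/1350 = 0.7926.
L_GX1369/L_GX6219 = (R_GX1369/R_GX6219)²(T_GX1369/T_GX6219)⁴ = (1.80)²(0.7926)⁴ = 1.279.
F_GX1369/F_GX6219 = (L_GX1369/L_GX6219)/(d_GX1369/d_GX6219)² = 1.279/(25.0)² = 0.002046.

0.00205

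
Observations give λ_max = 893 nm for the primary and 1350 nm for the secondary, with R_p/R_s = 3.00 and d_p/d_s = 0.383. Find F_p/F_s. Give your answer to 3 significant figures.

320

Wien's law: T_p/T_s = λ_s/λ_p = 1350/893 = 1.512.
L_p/L_s = (R_p/R_s)²(T_p/T_s)⁴ = (3.00)²(1.512)⁴ = 47.01.
F_p/F_s = (L_p/L_s)/(d_p/d_s)² = 47.01/(0.383)² = 320.5.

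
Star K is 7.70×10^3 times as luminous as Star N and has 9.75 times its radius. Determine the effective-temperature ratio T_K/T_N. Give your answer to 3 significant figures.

L ∝ R²T⁴ gives T ∝ (L/R²)^(1/4), so
T_K/T_N = (7.70×10^3 / 9.75²)^(1/4) = (81.00)^(1/4) = 3.000.

3.00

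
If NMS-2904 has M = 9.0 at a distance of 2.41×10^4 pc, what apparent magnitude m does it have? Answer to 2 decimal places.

m = M + 5 log₁₀(d/10 pc) = 9.0 + 5 log₁₀(2.41×10^4/10)
  = 9.0 + 5 × 3.382 = 9.0 + 16.91 = 25.91.

25.91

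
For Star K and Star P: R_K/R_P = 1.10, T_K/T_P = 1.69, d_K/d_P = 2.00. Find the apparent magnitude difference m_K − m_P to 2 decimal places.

-0.98

L_K/L_P = (1.10)²(1.69)⁴ = 9.870.
F_K/F_P = (L_K/L_P)/(d_K/d_P)² = 9.870/4.000 = 2.468.
m_K − m_P = −2.5 log₁₀(2.468) = -0.98.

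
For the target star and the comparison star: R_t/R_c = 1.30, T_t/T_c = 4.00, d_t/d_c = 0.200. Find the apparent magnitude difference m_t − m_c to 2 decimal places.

L_t/L_c = (1.30)²(4.00)⁴ = 432.6.
F_t/F_c = (L_t/L_c)/(d_t/d_c)² = 432.6/0.04000 = 1.082×10^4.
m_t − m_c = −2.5 log₁₀(1.082×10^4) = -10.09.

-10.09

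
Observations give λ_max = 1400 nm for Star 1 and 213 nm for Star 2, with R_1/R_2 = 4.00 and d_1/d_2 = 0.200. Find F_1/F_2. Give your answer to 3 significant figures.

0.214

Wien's law: T_1/T_2 = λ_2/λ_1 = 213/1400 = 0.1521.
L_1/L_2 = (R_1/R_2)²(T_1/T_2)⁴ = (4.00)²(0.1521)⁴ = 0.008573.
F_1/F_2 = (L_1/L_2)/(d_1/d_2)² = 0.008573/(0.200)² = 0.2143.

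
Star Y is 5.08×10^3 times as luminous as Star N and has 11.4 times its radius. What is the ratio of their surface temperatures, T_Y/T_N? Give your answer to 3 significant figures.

2.50

L ∝ R²T⁴ gives T ∝ (L/R²)^(1/4), so
T_Y/T_N = (5.08×10^3 / 11.4²)^(1/4) = (39.09)^(1/4) = 2.500.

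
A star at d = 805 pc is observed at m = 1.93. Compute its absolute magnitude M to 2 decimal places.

M = m − 5 log₁₀(d/10 pc) = 1.93 − 5 log₁₀(805/10)
  = 1.93 − 5 × 1.906 = 1.93 − 9.53 = -7.60.

-7.60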